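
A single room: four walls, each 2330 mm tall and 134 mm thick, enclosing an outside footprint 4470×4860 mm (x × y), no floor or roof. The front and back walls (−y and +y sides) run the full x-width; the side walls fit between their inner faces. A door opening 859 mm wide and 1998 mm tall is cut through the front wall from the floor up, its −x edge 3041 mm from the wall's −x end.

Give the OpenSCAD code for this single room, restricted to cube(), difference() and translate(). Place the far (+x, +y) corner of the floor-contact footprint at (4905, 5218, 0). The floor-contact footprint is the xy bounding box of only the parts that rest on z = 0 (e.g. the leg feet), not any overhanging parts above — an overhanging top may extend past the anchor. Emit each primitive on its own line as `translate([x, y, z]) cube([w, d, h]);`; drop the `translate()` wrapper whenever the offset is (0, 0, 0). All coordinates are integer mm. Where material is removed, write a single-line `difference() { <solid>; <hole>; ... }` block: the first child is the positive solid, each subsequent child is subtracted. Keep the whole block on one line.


difference() { translate([435, 358, 0]) cube([4470, 134, 2330]); translate([3476, 358, 0]) cube([859, 134, 1998]); }
translate([435, 5084, 0]) cube([4470, 134, 2330]);
translate([435, 492, 0]) cube([134, 4592, 2330]);
translate([4771, 492, 0]) cube([134, 4592, 2330]);


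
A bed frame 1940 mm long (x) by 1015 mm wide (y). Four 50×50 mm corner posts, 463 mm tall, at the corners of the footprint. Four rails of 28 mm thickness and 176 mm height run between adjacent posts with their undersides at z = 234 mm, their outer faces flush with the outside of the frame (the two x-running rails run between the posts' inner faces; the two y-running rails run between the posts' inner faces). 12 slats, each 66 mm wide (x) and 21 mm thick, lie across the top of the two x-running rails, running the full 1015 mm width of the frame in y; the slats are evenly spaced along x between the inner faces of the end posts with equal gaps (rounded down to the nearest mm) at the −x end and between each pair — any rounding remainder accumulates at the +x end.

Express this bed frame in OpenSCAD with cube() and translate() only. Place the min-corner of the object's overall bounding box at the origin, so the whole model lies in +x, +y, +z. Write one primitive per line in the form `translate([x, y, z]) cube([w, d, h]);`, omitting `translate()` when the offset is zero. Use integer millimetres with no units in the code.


cube([50, 50, 463]);
translate([0, 965, 0]) cube([50, 50, 463]);
translate([1890, 0, 0]) cube([50, 50, 463]);
translate([1890, 965, 0]) cube([50, 50, 463]);
translate([50, 0, 234]) cube([1840, 28, 176]);
translate([50, 987, 234]) cube([1840, 28, 176]);
translate([0, 50, 234]) cube([28, 915, 176]);
translate([1912, 50, 234]) cube([28, 915, 176]);
translate([130, 0, 410]) cube([66, 1015, 21]);
translate([276, 0, 410]) cube([66, 1015, 21]);
translate([422, 0, 410]) cube([66, 1015, 21]);
translate([568, 0, 410]) cube([66, 1015, 21]);
translate([714, 0, 410]) cube([66, 1015, 21]);
translate([860, 0, 410]) cube([66, 1015, 21]);
translate([1006, 0, 410]) cube([66, 1015, 21]);
translate([1152, 0, 410]) cube([66, 1015, 21]);
translate([1298, 0, 410]) cube([66, 1015, 21]);
translate([1444, 0, 410]) cube([66, 1015, 21]);
translate([1590, 0, 410]) cube([66, 1015, 21]);
translate([1736, 0, 410]) cube([66, 1015, 21]);


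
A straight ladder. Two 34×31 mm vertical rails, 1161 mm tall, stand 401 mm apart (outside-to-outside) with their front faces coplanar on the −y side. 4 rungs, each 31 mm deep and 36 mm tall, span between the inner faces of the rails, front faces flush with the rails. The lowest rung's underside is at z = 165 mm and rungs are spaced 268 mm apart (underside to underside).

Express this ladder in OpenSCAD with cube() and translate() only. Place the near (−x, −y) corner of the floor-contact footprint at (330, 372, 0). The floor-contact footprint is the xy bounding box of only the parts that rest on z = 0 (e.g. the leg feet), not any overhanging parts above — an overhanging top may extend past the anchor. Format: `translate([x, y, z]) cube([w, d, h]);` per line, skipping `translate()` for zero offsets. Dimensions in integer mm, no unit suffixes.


translate([330, 372, 0]) cube([34, 31, 1161]);
translate([697, 372, 0]) cube([34, 31, 1161]);
translate([364, 372, 165]) cube([333, 31, 36]);
translate([364, 372, 433]) cube([333, 31, 36]);
translate([364, 372, 701]) cube([333, 31, 36]);
translate([364, 372, 969]) cube([333, 31, 36]);


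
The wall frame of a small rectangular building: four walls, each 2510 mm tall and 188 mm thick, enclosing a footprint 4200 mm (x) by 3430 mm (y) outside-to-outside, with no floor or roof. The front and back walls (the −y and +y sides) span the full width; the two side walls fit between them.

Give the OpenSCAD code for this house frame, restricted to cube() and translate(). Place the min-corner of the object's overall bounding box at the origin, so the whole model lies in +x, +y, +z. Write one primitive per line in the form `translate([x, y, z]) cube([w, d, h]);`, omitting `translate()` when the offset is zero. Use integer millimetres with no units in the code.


cube([4200, 188, 2510]);
translate([0, 3242, 0]) cube([4200, 188, 2510]);
translate([0, 188, 0]) cube([188, 3054, 2510]);
translate([4012, 188, 0]) cube([188, 3054, 2510]);


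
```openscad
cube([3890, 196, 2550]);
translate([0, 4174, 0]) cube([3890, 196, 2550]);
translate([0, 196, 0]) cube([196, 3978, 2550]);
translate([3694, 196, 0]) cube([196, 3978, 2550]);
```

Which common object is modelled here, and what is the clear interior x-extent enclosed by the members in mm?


A house (or room) frame. The interior width is 3498 mm.

Four 2550 mm walls enclosing a rectangle with no floor or roof — a room or house frame. Outside width is 3890 mm and wall thickness is 196 mm, so the interior width is 3890 − 2 × 196 = 3498 mm.


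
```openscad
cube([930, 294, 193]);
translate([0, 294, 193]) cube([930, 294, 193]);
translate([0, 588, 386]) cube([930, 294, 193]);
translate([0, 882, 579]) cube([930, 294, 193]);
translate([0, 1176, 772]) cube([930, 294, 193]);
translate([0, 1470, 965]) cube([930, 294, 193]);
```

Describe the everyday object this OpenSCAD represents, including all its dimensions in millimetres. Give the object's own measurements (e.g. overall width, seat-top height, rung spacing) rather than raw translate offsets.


A straight staircase of 6 solid steps. Each step is 930 mm wide (x), 294 mm deep (y, the going) and 193 mm tall (the rise). The first step rests on the floor; each subsequent step sits one going further in +y and one rise higher in +z, directly behind and above the previous step with no overlap.


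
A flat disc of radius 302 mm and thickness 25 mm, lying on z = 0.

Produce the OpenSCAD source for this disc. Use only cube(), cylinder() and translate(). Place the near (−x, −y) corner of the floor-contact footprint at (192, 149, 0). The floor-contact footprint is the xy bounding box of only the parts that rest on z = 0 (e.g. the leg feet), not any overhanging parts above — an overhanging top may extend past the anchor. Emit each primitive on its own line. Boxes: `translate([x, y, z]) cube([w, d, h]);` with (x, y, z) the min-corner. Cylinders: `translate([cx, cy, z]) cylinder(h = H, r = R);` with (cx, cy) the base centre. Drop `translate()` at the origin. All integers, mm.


translate([494, 451, 0]) cylinder(h = 25, r = 302);


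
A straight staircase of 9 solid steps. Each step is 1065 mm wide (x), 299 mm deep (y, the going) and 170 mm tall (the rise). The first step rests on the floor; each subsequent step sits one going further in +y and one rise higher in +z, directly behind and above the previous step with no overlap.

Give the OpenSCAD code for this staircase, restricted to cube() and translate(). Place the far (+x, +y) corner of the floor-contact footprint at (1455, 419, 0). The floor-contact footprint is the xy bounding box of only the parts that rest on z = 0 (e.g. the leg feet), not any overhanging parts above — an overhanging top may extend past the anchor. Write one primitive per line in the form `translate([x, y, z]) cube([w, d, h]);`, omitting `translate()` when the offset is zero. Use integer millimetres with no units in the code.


translate([390, 120, 0]) cube([1065, 299, 170]);
translate([390, 419, 170]) cube([1065, 299, 170]);
translate([390, 718, 340]) cube([1065, 299, 170]);
translate([390, 1017, 510]) cube([1065, 299, 170]);
translate([390, 1316, 680]) cube([1065, 299, 170]);
translate([390, 1615, 850]) cube([1065, 299, 170]);
translate([390, 1914, 1020]) cube([1065, 299, 170]);
translate([390, 2213, 1190]) cube([1065, 299, 170]);
translate([390, 2512, 1360]) cube([1065, 299, 170]);


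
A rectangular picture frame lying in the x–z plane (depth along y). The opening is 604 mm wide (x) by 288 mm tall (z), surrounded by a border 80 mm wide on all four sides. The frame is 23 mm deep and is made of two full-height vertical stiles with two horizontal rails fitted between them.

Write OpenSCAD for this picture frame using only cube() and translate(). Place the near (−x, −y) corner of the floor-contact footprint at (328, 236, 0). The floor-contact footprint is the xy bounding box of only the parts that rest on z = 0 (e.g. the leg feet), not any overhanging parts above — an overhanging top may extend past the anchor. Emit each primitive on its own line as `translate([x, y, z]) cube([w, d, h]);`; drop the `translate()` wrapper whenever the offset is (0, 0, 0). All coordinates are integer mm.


translate([328, 236, 0]) cube([80, 23, 448]);
translate([1012, 236, 0]) cube([80, 23, 448]);
translate([408, 236, 0]) cube([604, 23, 80]);
translate([408, 236, 368]) cube([604, 23, 80]);


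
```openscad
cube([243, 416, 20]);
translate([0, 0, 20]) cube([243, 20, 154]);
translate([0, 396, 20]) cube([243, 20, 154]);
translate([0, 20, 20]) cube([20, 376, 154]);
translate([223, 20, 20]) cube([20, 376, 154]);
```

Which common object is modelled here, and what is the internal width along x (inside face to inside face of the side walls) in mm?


An open box. The internal width is 203 mm.

A 243×416 base slab with four walls standing on it — an open box. The base is 243 mm wide and the walls are 20 mm thick, so the internal width is 243 − 2 × 20 = 203 mm.


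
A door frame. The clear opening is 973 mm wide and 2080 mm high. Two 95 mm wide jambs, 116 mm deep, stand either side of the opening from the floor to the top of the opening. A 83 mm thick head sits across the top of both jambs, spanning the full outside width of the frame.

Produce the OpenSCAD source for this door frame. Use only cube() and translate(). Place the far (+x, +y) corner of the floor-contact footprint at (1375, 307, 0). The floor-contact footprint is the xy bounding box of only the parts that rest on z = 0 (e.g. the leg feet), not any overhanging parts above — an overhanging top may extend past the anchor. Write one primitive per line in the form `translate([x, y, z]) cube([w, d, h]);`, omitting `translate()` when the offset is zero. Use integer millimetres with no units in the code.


translate([212, 191, 0]) cube([95, 116, 2080]);
translate([1280, 191, 0]) cube([95, 116, 2080]);
translate([212, 191, 2080]) cube([1163, 116, 83]);


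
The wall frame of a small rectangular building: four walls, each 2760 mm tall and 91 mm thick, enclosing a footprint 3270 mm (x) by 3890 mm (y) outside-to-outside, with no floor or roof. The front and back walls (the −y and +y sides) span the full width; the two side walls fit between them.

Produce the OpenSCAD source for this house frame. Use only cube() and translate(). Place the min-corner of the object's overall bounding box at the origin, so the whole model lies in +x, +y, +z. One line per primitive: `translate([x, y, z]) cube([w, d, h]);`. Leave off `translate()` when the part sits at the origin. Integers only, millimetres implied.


cube([3270, 91, 2760]);
translate([0, 3799, 0]) cube([3270, 91, 2760]);
translate([0, 91, 0]) cube([91, 3708, 2760]);
translate([3179, 91, 0]) cube([91, 3708, 2760]);


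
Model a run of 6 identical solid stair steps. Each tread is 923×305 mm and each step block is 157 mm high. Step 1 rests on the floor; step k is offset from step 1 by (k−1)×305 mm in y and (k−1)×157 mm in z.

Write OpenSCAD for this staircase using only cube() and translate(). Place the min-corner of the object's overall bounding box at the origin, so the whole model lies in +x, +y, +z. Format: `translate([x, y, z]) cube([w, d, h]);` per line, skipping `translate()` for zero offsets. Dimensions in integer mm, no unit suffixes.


cube([923, 305, 157]);
translate([0, 305, 157]) cube([923, 305, 157]);
translate([0, 610, 314]) cube([923, 305, 157]);
translate([0, 915, 471]) cube([923, 305, 157]);
translate([0, 1220, 628]) cube([923, 305, 157]);
translate([0, 1525, 785]) cube([923, 305, 157]);


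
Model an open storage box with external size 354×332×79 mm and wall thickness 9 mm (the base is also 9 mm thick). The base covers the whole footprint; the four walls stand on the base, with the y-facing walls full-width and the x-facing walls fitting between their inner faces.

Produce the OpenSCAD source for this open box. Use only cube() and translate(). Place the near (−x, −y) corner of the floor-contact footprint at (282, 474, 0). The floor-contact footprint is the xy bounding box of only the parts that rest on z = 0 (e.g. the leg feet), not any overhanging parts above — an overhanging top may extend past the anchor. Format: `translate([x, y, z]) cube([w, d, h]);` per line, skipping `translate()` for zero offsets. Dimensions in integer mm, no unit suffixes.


translate([282, 474, 0]) cube([354, 332, 9]);
translate([282, 474, 9]) cube([354, 9, 70]);
translate([282, 797, 9]) cube([354, 9, 70]);
translate([282, 483, 9]) cube([9, 314, 70]);
translate([627, 483, 9]) cube([9, 314, 70]);


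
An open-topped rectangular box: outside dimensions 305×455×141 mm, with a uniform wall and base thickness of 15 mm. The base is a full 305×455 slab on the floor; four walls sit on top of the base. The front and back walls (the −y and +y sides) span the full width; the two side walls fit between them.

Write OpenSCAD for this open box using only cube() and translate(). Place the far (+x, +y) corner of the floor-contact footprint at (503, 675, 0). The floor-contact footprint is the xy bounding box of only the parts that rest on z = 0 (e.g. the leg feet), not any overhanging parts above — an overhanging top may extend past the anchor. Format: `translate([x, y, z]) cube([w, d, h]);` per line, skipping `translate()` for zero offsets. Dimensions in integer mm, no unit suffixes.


translate([198, 220, 0]) cube([305, 455, 15]);
translate([198, 220, 15]) cube([305, 15, 126]);
translate([198, 660, 15]) cube([305, 15, 126]);
translate([198, 235, 15]) cube([15, 425, 126]);
translate([488, 235, 15]) cube([15, 425, 126]);


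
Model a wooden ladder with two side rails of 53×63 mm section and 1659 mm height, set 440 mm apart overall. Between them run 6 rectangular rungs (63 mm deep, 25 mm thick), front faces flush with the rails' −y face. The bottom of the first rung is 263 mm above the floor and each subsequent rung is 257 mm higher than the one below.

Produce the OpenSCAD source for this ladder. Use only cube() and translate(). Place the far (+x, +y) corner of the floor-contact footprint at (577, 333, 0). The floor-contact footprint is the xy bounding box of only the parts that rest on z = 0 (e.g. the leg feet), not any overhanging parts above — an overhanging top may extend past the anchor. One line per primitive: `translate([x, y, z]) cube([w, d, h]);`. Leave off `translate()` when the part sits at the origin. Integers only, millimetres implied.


translate([137, 270, 0]) cube([53, 63, 1659]);
translate([524, 270, 0]) cube([53, 63, 1659]);
translate([190, 270, 263]) cube([334, 63, 25]);
translate([190, 270, 520]) cube([334, 63, 25]);
translate([190, 270, 777]) cube([334, 63, 25]);
translate([190, 270, 1034]) cube([334, 63, 25]);
translate([190, 270, 1291]) cube([334, 63, 25]);
translate([190, 270, 1548]) cube([334, 63, 25]);


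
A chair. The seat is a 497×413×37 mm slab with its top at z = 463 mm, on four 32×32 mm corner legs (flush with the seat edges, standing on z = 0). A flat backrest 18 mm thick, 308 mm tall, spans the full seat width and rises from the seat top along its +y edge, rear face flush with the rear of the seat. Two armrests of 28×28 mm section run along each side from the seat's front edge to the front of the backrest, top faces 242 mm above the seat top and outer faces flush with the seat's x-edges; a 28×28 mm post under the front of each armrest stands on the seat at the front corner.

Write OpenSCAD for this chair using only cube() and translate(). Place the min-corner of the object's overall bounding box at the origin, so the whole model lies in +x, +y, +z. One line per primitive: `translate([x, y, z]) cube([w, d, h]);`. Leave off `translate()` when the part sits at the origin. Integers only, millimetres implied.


translate([0, 0, 426]) cube([497, 413, 37]);
cube([32, 32, 426]);
translate([465, 0, 0]) cube([32, 32, 426]);
translate([0, 381, 0]) cube([32, 32, 426]);
translate([465, 381, 0]) cube([32, 32, 426]);
translate([0, 395, 463]) cube([497, 18, 308]);
translate([0, 0, 677]) cube([28, 395, 28]);
translate([469, 0, 677]) cube([28, 395, 28]);
translate([0, 0, 463]) cube([28, 28, 214]);
translate([469, 0, 463]) cube([28, 28, 214]);


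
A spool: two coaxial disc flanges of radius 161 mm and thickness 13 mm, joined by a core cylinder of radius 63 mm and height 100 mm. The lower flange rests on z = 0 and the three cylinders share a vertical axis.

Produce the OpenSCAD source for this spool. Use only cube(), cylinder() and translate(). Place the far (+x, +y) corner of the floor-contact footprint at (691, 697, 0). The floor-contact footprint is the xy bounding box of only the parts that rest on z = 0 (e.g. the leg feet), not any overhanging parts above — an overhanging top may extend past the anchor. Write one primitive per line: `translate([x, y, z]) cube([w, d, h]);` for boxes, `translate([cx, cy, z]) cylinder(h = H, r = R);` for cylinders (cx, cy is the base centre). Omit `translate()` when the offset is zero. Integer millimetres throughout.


translate([530, 536, 0]) cylinder(h = 13, r = 161);
translate([530, 536, 13]) cylinder(h = 100, r = 63);
translate([530, 536, 113]) cylinder(h = 13, r = 161);


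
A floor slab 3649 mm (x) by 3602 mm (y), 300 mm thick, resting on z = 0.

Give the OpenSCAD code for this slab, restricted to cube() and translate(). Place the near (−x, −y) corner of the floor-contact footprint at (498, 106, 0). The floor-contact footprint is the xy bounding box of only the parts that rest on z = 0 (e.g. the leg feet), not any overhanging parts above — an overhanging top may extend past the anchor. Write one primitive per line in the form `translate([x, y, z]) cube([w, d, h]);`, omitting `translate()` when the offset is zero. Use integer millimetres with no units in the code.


translate([498, 106, 0]) cube([3649, 3602, 300]);


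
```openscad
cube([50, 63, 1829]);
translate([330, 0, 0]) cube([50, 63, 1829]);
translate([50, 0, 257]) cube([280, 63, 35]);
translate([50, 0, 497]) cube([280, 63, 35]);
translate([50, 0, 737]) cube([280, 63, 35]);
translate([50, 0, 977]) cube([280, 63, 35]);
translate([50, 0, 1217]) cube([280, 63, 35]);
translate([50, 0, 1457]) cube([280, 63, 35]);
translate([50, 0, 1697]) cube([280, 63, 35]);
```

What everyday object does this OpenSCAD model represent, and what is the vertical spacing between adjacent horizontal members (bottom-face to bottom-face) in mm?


A ladder. The rung spacing is 240 mm.

Two tall 50×63 posts with 7 short bars between them — a ladder. Adjacent rungs sit at z = 257 and z = 497, so the spacing is 497 − 257 = 240 mm.


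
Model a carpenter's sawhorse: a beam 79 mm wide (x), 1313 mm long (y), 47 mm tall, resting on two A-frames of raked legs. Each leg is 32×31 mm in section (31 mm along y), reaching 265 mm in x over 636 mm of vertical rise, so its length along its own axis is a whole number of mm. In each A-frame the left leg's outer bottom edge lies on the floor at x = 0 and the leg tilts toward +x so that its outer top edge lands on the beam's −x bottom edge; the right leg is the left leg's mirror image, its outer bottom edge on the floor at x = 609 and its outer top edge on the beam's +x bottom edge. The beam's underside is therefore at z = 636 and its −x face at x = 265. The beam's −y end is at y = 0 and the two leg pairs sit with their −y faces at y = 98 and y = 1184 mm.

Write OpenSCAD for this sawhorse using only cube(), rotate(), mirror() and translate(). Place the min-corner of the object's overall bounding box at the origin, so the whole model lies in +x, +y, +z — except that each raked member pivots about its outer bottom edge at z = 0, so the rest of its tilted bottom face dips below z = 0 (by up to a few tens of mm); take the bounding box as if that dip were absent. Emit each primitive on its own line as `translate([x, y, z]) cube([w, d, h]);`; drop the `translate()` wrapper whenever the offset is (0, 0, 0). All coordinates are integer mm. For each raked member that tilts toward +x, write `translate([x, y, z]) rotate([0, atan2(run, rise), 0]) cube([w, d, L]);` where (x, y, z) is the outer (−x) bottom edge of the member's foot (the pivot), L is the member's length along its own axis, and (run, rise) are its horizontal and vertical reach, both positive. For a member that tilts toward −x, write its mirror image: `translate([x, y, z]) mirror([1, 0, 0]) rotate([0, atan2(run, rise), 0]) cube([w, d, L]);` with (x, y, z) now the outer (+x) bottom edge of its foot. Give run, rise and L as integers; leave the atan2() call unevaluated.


translate([265, 0, 636]) cube([79, 1313, 47]);
translate([0, 98, 0]) rotate([0, atan2(265, 636), 0]) cube([32, 31, 689]);
translate([609, 98, 0]) mirror([1, 0, 0]) rotate([0, atan2(265, 636), 0]) cube([32, 31, 689]);
translate([0, 1184, 0]) rotate([0, atan2(265, 636), 0]) cube([32, 31, 689]);
translate([609, 1184, 0]) mirror([1, 0, 0]) rotate([0, atan2(265, 636), 0]) cube([32, 31, 689]);


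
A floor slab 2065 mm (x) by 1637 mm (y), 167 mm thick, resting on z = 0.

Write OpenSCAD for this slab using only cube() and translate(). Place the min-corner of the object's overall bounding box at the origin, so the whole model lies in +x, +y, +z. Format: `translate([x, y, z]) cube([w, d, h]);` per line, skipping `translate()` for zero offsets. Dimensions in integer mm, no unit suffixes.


cube([2065, 1637, 167]);


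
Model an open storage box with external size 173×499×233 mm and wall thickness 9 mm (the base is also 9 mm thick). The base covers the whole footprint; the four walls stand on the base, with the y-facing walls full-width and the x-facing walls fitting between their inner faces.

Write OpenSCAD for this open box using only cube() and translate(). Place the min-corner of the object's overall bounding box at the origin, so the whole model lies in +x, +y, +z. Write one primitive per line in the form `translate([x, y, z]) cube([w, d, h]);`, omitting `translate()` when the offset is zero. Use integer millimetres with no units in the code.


cube([173, 499, 9]);
translate([0, 0, 9]) cube([173, 9, 224]);
translate([0, 490, 9]) cube([173, 9, 224]);
translate([0, 9, 9]) cube([9, 481, 224]);
translate([164, 9, 9]) cube([9, 481, 224]);


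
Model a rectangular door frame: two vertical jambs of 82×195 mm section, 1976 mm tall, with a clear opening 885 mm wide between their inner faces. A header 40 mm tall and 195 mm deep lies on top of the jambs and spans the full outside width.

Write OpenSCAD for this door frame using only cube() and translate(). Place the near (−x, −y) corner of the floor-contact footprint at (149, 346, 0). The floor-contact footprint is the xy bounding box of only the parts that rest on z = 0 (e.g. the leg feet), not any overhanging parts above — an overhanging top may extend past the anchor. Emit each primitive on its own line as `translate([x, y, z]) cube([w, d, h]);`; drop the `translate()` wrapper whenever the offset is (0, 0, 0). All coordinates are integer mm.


translate([149, 346, 0]) cube([82, 195, 1976]);
translate([1116, 346, 0]) cube([82, 195, 1976]);
translate([149, 346, 1976]) cube([1049, 195, 40]);


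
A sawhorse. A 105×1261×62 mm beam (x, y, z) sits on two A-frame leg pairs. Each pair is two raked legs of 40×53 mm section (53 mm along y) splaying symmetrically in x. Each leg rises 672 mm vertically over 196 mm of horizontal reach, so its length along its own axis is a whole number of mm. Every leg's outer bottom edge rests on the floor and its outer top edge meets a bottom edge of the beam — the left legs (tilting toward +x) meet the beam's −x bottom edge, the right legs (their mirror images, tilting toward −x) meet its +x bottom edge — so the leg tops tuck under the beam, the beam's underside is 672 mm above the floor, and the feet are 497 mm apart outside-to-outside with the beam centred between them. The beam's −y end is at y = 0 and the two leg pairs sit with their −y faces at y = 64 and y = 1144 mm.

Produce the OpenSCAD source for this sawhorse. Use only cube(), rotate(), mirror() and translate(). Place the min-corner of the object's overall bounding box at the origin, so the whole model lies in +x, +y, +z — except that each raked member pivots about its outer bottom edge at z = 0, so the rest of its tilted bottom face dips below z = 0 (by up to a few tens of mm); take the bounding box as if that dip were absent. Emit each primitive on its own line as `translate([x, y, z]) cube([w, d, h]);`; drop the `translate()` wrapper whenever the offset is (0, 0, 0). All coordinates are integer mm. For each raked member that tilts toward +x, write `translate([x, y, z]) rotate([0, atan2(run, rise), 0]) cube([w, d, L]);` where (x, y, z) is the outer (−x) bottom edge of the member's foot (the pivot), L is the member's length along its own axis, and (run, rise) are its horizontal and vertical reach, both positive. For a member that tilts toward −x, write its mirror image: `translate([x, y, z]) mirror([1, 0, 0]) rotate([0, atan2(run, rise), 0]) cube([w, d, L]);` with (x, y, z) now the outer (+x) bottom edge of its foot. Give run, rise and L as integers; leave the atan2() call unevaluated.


translate([196, 0, 672]) cube([105, 1261, 62]);
translate([0, 64, 0]) rotate([0, atan2(196, 672), 0]) cube([40, 53, 700]);
translate([497, 64, 0]) mirror([1, 0, 0]) rotate([0, atan2(196, 672), 0]) cube([40, 53, 700]);
translate([0, 1144, 0]) rotate([0, atan2(196, 672), 0]) cube([40, 53, 700]);
translate([497, 1144, 0]) mirror([1, 0, 0]) rotate([0, atan2(196, 672), 0]) cube([40, 53, 700]);


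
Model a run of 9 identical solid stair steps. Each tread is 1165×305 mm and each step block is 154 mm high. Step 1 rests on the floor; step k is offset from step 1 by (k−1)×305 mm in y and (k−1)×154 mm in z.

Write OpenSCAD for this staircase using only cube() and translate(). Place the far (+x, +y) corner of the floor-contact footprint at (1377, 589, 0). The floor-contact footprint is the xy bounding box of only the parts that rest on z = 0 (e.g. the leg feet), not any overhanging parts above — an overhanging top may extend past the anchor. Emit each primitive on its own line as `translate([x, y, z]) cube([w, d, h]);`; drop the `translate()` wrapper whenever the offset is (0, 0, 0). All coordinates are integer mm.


translate([212, 284, 0]) cube([1165, 305, 154]);
translate([212, 589, 154]) cube([1165, 305, 154]);
translate([212, 894, 308]) cube([1165, 305, 154]);
translate([212, 1199, 462]) cube([1165, 305, 154]);
translate([212, 1504, 616]) cube([1165, 305, 154]);
translate([212, 1809, 770]) cube([1165, 305, 154]);
translate([212, 2114, 924]) cube([1165, 305, 154]);
translate([212, 2419, 1078]) cube([1165, 305, 154]);
translate([212, 2724, 1232]) cube([1165, 305, 154]);


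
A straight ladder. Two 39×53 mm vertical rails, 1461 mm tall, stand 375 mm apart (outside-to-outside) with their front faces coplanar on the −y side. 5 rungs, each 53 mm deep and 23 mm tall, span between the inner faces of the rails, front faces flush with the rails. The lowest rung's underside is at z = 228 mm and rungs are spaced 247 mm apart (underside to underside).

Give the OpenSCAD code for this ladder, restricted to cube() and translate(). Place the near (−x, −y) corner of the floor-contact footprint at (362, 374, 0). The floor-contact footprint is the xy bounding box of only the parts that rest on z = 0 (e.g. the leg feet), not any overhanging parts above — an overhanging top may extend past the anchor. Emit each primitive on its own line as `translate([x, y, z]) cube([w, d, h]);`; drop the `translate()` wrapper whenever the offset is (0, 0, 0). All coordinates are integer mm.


translate([362, 374, 0]) cube([39, 53, 1461]);
translate([698, 374, 0]) cube([39, 53, 1461]);
translate([401, 374, 228]) cube([297, 53, 23]);
translate([401, 374, 475]) cube([297, 53, 23]);
translate([401, 374, 722]) cube([297, 53, 23]);
translate([401, 374, 969]) cube([297, 53, 23]);
translate([401, 374, 1216]) cube([297, 53, 23]);


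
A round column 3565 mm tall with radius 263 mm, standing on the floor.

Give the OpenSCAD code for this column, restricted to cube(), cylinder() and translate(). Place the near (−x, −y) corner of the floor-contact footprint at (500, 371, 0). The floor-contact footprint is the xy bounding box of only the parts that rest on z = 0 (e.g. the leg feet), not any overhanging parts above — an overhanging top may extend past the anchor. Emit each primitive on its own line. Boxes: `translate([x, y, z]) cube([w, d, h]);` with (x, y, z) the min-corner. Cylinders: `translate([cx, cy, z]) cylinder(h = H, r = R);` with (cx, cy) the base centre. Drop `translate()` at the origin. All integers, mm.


translate([763, 634, 0]) cylinder(h = 3565, r = 263);


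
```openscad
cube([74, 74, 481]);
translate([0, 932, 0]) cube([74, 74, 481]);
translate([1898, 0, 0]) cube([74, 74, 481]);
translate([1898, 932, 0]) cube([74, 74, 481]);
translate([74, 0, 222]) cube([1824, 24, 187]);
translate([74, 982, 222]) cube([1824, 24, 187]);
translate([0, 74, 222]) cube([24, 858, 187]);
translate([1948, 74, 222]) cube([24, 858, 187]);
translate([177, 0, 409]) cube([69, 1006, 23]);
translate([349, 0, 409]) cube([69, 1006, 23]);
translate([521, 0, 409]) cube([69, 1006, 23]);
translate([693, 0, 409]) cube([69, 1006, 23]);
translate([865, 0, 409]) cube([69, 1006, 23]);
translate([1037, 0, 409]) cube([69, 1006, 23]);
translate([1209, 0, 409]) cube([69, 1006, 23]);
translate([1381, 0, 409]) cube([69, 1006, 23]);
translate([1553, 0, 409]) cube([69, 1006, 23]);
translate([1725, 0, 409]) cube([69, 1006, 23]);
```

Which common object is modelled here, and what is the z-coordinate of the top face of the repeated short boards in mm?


A bed frame. The slat-top height is 432 mm.

Four posts, four rails, and a row of slats — a bed frame. Slats sit on the rails at z = 222 + 187 = 409; with slat thickness 23, the top is 432 mm.


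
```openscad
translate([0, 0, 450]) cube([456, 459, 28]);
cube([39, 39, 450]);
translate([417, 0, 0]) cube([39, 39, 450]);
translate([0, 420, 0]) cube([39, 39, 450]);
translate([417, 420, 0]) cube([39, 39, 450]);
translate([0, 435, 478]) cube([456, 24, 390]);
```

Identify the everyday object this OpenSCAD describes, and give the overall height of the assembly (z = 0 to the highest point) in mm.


A chair. The overall height is 868 mm.

A slab on four corner posts with a tall panel at the back — a chair. The seat slab sits at z = 450 with thickness 28, and the 390 mm backrest starts at the seat top, so the overall height is 450 + 28 + 390 = 868 mm.


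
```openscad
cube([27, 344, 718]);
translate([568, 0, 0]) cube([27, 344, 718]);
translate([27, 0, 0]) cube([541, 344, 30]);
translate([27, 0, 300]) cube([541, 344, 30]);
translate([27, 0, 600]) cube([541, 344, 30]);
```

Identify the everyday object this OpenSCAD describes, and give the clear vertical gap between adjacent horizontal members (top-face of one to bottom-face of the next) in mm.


A bookshelf. The clear shelf gap is 270 mm.

Two tall side panels with 3 horizontal boards between them — a bookshelf. The first two shelf undersides are at z = 0 and z = 300; with shelf thickness 30, the clear gap is 300 − 0 − 30 = 270 mm.


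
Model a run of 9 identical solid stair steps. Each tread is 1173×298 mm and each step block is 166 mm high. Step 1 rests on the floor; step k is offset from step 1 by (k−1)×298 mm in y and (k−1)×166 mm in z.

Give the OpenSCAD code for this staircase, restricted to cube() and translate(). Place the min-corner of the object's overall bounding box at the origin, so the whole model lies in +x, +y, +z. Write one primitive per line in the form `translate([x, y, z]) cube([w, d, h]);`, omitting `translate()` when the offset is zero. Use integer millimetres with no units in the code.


cube([1173, 298, 166]);
translate([0, 298, 166]) cube([1173, 298, 166]);
translate([0, 596, 332]) cube([1173, 298, 166]);
translate([0, 894, 498]) cube([1173, 298, 166]);
translate([0, 1192, 664]) cube([1173, 298, 166]);
translate([0, 1490, 830]) cube([1173, 298, 166]);
translate([0, 1788, 996]) cube([1173, 298, 166]);
translate([0, 2086, 1162]) cube([1173, 298, 166]);
translate([0, 2384, 1328]) cube([1173, 298, 166]);


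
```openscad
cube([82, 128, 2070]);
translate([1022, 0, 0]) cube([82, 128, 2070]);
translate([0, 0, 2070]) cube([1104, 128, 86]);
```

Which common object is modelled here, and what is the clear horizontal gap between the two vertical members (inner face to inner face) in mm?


A door frame. The clear opening width is 940 mm.

Two 2070 mm tall posts with a header on top — a door frame. The left jamb is 82 mm wide at x = 0; the right jamb starts at x = 1022. The clear opening is 1022 − 82 = 940 mm.


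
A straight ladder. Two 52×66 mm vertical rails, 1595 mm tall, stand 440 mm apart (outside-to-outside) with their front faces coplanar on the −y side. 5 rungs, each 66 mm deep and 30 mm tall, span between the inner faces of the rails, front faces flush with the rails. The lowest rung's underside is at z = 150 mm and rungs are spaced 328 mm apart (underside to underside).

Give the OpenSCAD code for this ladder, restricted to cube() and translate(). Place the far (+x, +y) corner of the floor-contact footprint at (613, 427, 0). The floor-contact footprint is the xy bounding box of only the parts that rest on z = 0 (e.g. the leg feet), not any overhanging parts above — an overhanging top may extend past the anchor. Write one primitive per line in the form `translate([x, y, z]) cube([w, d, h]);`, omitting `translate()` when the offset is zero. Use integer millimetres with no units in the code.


// rung span = 440 - 2*52 = 336
// rung[k] z = 150 + k*328
translate([173, 361, 0]) cube([52, 66, 1595]);
translate([561, 361, 0]) cube([52, 66, 1595]);
translate([225, 361, 150]) cube([336, 66, 30]);
translate([225, 361, 478]) cube([336, 66, 30]);
translate([225, 361, 806]) cube([336, 66, 30]);
translate([225, 361, 1134]) cube([336, 66, 30]);
translate([225, 361, 1462]) cube([336, 66, 30]);


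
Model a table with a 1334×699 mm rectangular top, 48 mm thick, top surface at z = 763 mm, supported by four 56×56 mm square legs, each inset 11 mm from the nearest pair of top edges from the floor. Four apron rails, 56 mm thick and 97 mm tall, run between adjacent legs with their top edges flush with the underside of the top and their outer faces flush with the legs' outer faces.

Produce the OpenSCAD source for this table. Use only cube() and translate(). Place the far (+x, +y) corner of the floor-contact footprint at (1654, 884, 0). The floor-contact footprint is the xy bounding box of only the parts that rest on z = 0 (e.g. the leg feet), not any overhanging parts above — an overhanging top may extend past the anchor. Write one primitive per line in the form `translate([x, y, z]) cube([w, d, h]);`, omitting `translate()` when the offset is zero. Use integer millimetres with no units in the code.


translate([331, 196, 715]) cube([1334, 699, 48]);
translate([342, 207, 0]) cube([56, 56, 715]);
translate([1598, 207, 0]) cube([56, 56, 715]);
translate([342, 828, 0]) cube([56, 56, 715]);
translate([1598, 828, 0]) cube([56, 56, 715]);
translate([398, 207, 618]) cube([1200, 56, 97]);
translate([398, 828, 618]) cube([1200, 56, 97]);
translate([342, 263, 618]) cube([56, 565, 97]);
translate([1598, 263, 618]) cube([56, 565, 97]);


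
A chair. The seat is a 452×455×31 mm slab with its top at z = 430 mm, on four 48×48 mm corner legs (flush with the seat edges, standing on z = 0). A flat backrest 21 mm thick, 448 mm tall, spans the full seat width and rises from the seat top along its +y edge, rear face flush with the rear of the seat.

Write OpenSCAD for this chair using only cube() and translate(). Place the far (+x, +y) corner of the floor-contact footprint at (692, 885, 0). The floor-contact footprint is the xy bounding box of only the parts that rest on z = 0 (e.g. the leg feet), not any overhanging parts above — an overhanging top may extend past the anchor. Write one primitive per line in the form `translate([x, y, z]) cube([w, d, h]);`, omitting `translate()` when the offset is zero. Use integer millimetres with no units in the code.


translate([240, 430, 399]) cube([452, 455, 31]);
translate([240, 430, 0]) cube([48, 48, 399]);
translate([644, 430, 0]) cube([48, 48, 399]);
translate([240, 837, 0]) cube([48, 48, 399]);
translate([644, 837, 0]) cube([48, 48, 399]);
translate([240, 864, 430]) cube([452, 21, 448]);


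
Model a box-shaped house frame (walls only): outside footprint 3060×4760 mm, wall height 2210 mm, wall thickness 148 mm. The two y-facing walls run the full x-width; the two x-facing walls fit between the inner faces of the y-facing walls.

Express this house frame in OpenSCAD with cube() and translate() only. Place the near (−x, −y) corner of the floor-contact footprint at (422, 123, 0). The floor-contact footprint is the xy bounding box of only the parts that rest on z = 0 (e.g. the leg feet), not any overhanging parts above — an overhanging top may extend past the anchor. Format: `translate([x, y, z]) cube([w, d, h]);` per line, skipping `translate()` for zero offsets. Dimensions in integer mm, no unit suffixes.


translate([422, 123, 0]) cube([3060, 148, 2210]);
translate([422, 4735, 0]) cube([3060, 148, 2210]);
translate([422, 271, 0]) cube([148, 4464, 2210]);
translate([3334, 271, 0]) cube([148, 4464, 2210]);


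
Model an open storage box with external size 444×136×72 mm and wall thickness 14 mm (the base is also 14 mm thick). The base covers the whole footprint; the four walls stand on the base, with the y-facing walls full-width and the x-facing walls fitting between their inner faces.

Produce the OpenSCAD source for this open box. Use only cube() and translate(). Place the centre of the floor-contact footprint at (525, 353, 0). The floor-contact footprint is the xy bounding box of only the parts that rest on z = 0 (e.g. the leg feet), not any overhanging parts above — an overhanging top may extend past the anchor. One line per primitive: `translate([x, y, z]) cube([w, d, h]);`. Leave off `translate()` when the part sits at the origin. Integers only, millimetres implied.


translate([303, 285, 0]) cube([444, 136, 14]);
translate([303, 285, 14]) cube([444, 14, 58]);
translate([303, 407, 14]) cube([444, 14, 58]);
translate([303, 299, 14]) cube([14, 108, 58]);
translate([733, 299, 14]) cube([14, 108, 58]);


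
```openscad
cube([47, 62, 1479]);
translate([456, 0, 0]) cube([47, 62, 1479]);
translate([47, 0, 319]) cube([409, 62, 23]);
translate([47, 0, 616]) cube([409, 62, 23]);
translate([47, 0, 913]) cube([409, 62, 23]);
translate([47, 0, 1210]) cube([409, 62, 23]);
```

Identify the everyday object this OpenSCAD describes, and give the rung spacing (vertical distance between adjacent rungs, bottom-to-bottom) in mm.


A ladder. The rung spacing is 297 mm.

Two tall 47×62 posts with 4 short bars between them — a ladder. Adjacent rungs sit at z = 319 and z = 616, so the spacing is 616 − 319 = 297 mm.
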